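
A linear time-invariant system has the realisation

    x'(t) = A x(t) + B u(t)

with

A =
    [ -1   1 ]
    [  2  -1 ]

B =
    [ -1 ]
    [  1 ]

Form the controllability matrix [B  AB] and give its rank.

2

AB = [[2], [-3]]
Controllability matrix C = [B  AB] = [[-1, 2], [1, -3]]
det(C) = (-1)·(-3) - 2·1 = 3 - 2 = 1 ≠ 0, so rank(C) = 2.
rank(C) = 2 = n, so the pair (A, B) is completely controllable.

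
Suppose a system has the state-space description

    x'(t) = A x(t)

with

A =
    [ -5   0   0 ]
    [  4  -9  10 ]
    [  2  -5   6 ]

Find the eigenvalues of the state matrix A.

det(sI - A) = s^3 - (tr A)s^2 + (M11 + M22 + M33)s - det A, where Mii is the 2×2 principal minor of A obtained by deleting row i and column i.
tr A = (-5) + (-9) + 6 = -8; M11 = (-9)·6 - 10·(-5) = -54 - (-50) = -4; M22 = (-5)·6 - 0·2 = -30 - 0 = -30; M33 = (-5)·(-9) - 0·4 = 45 - 0 = 45; sum of minors = 11.
det A = (-5)·((-9)·6 - 10·(-5)) - 0·(4·6 - 10·2) + 0·(4·(-5) - (-9)·2) = (-5)·(-4) - 0·4 + 0·(-2) = 20.
So p(s) = det(sI - A) = s^3 + 8s^2 + 11s - 20.
Rational-root test: any integer root divides -20. Testing small divisors, s = 1 works: p(1) = 1 + 8 + 11 + (-20) = 0, so (s - 1) is a factor.
Dividing, p(s) = (s - 1)(s^2 + 9s + 20).
Factor s^2 + 9s + 20: two numbers with sum -9 and product 20 are -4 and -5, so s^2 + 9s + 20 = (s + 4)(s + 5).
Hence p(s) = (s - 1) (s + 4) (s + 5), with roots -5, -4, 1.
At least one eigenvalue has non-negative real part, so the system is not asymptotically stable.

-5, -4, 1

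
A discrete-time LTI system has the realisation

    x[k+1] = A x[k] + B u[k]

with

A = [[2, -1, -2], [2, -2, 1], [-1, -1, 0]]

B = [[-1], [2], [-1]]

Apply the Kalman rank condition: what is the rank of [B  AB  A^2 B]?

3

AB = [[-2], [-7], [-1]]
A^2B = [[5], [9], [9]]
Controllability matrix C = [B  AB  A^2B] = [[-1, -2, 5], [2, -7, 9], [-1, -1, 9]]
det(C) = (-1)·((-7)·9 - 9·(-1)) - (-2)·(2·9 - 9·(-1)) + 5·(2·(-1) - (-7)·(-1)) = (-1)·(-54) - (-2)·27 + 5·(-9) = 63 ≠ 0, so rank(C) = 3.
rank(C) = 3 = n, so the pair (A, B) is completely controllable.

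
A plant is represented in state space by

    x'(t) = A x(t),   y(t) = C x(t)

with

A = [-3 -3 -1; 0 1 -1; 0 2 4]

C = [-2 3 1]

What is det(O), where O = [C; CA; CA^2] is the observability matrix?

224

CA = [[6, 11, 3]]
CA^2 = [[-18, -1, -5]]
Observability matrix O = [C; CA; CA^2] = [[-2, 3, 1], [6, 11, 3], [-18, -1, -5]]
Expanding along the first row, det(O) = (-2)·(11·(-5) - 3·(-1)) - 3·(6·(-5) - 3·(-18)) + 1·(6·(-1) - 11·(-18)) = (-2)·(-52) - 3·24 + 1·192 = 224
Since det(O) ≠ 0, rank(O) = 3 and the system is completely observable.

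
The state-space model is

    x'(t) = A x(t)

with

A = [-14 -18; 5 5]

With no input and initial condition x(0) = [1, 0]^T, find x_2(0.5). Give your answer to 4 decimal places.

det(sI - A) = s^2 - (tr A)s + det A, with tr A = (-14) + 5 = -9 and det A = (-14)·5 - (-18)·5 = -70 - (-90) = 20.
So p(s) = det(sI - A) = s^2 + 9s + 20.
Factor s^2 + 9s + 20: two numbers with sum -9 and product 20 are -4 and -5, so s^2 + 9s + 20 = (s + 4)(s + 5).
Hence p(s) = (s + 4) (s + 5), with roots -5, -4.
The eigenvalues -5, -4 are distinct and real, so A is diagonalisable and x(t) = e^{At} x(0) = V diag(e^{λ_i t}) V^{-1} x(0), where the columns of V are the eigenvectors.
λ = -5: A - (-5)I = [[-9, -18], [5, 10]]. Row 1 gives (-9)·v1 + (-18)·v2 = 0, so take v_1 = [2, -1]^T.
λ = -4: A - (-4)I = [[-10, -18], [5, 9]]. Row 1 gives (-10)·v1 + (-18)·v2 = 0, so take v_2 = [-9, 5]^T.
V = [v_1 v_2] = [[2, -9], [-1, 5]] has det V = 1, so V^{-1} = adj(V)/det V = [[5, 9], [1, 2]].
Modal coordinates z(0) = V^{-1} x(0): 5·1 + 9·0 = 5; 1·1 + 2·0 = 1; so z(0) = [5, 1]^T.
x_2(t) = Σ_i (v_i)_2 · z_i(0) · e^{λ_i t} (row 2 of V times the modal terms).
x_2(0.5) = (-1)·5·e^{-5·0.5} + 5·1·e^{-4·0.5} = (-5)·0.08208500 + 5·0.13533528 = 0.2663.

0.2663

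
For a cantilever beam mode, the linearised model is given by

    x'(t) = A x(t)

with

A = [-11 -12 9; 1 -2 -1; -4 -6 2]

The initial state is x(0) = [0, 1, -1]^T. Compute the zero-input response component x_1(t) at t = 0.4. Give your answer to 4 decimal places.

det(sI - A) = s^3 - (tr A)s^2 + (M11 + M22 + M33)s - det A, where Mii is the 2×2 principal minor of A obtained by deleting row i and column i.
tr A = (-11) + (-2) + 2 = -11; M11 = (-2)·2 - (-1)·(-6) = -4 - 6 = -10; M22 = (-11)·2 - 9·(-4) = -22 - (-36) = 14; M33 = (-11)·(-2) - (-12)·1 = 22 - (-12) = 34; sum of minors = 38.
det A = (-11)·((-2)·2 - (-1)·(-6)) - (-12)·(1·2 - (-1)·(-4)) + 9·(1·(-6) - (-2)·(-4)) = (-11)·(-10) - (-12)·(-2) + 9·(-14) = -40.
So p(s) = det(sI - A) = s^3 + 11s^2 + 38s + 40.
Rational-root test: any integer root divides 40. Testing small divisors, s = -2 works: p(-2) = -8 + 44 + (-76) + 40 = 0, so (s + 2) is a factor.
Dividing, p(s) = (s + 2)(s^2 + 9s + 20).
Factor s^2 + 9s + 20: two numbers with sum -9 and product 20 are -4 and -5, so s^2 + 9s + 20 = (s + 4)(s + 5).
Hence p(s) = (s + 2) (s + 4) (s + 5), with roots -5, -4, -2.
The eigenvalues -5, -4, -2 are distinct and real, so A is diagonalisable and x(t) = e^{At} x(0) = V diag(e^{λ_i t}) V^{-1} x(0), where the columns of V are the eigenvectors.
λ = -5: A - (-5)I = [[-6, -12, 9], [1, 3, -1], [-4, -6, 7]]. v must be orthogonal to every row; (row 1) × (row 2) = [-15, 3, -6], so take v_1 = [5, -1, 2]^T.
λ = -4: A - (-4)I = [[-7, -12, 9], [1, 2, -1], [-4, -6, 6]]. v must be orthogonal to every row; (row 1) × (row 2) = [-6, 2, -2], so take v_2 = [-3, 1, -1]^T.
λ = -2: A - (-2)I = [[-9, -12, 9], [1, 0, -1], [-4, -6, 4]]. v must be orthogonal to every row; (row 1) × (row 2) = [12, 0, 12], so take v_3 = [-1, 0, -1]^T.
V = [v_1 v_2 v_3] = [[5, -3, -1], [-1, 1, 0], [2, -1, -1]] has det V = -1, so V^{-1} = adj(V)/det V = [[1, 2, -1], [1, 3, -1], [1, 1, -2]].
Modal coordinates z(0) = V^{-1} x(0): 1·0 + 2·1 + (-1)·(-1) = 3; 1·0 + 3·1 + (-1)·(-1) = 4; 1·0 + 1·1 + (-2)·(-1) = 3; so z(0) = [3, 4, 3]^T.
x_1(t) = Σ_i (v_i)_1 · z_i(0) · e^{λ_i t} (row 1 of V times the modal terms).
x_1(0.4) = 5·3·e^{-5·0.4} + (-3)·4·e^{-4·0.4} + (-1)·3·e^{-2·0.4} = 15·0.135335 + (-12)·0.201897 + (-3)·0.449329 = -1.7407.

-1.7407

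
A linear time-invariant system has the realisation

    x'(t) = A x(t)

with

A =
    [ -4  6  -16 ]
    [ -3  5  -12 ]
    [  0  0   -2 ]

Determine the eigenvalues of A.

det(sI - A) = s^3 - (tr A)s^2 + (M11 + M22 + M33)s - det A, where Mii is the 2×2 principal minor of A obtained by deleting row i and column i.
tr A = (-4) + 5 + (-2) = -1; M11 = 5·(-2) - (-12)·0 = -10 - 0 = -10; M22 = (-4)·(-2) - (-16)·0 = 8 - 0 = 8; M33 = (-4)·5 - 6·(-3) = -20 - (-18) = -2; sum of minors = -4.
det A = (-4)·(5·(-2) - (-12)·0) - 6·((-3)·(-2) - (-12)·0) + (-16)·((-3)·0 - 5·0) = (-4)·(-10) - 6·6 + (-16)·0 = 4.
So p(s) = det(sI - A) = s^3 + s^2 - 4s - 4.
Rational-root test: any integer root divides -4. Testing small divisors, s = -1 works: p(-1) = -1 + 1 + 4 + (-4) = 0, so (s + 1) is a factor.
Dividing, p(s) = (s + 1)(s^2 - 4).
Factor s^2 - 4: two numbers with sum 0 and product -4 are 2 and -2, so s^2 - 4 = (s - 2)(s + 2).
Hence p(s) = (s - 2) (s + 1) (s + 2), with roots -2, -1, 2.
At least one eigenvalue has non-negative real part, so the system is not asymptotically stable.

-2, -1, 2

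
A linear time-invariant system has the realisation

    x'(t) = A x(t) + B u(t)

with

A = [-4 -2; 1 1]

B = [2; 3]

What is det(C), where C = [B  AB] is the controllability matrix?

AB = [[-14], [5]]
Controllability matrix C = [B  AB] = [[2, -14], [3, 5]]
det(C) = 2·5 - (-14)·3 = 10 - (-42) = 52
Since det(C) ≠ 0, rank(C) = 2 and the system is completely controllable.

52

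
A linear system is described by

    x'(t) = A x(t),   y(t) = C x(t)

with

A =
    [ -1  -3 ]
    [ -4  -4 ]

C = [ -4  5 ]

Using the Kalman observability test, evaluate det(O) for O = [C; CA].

112

CA = [[-16, -8]]
Observability matrix O = [C; CA] = [[-4, 5], [-16, -8]]
det(O) = (-4)·(-8) - 5·(-16) = 32 - (-80) = 112
Since det(O) ≠ 0, rank(O) = 2 and the system is completely observable.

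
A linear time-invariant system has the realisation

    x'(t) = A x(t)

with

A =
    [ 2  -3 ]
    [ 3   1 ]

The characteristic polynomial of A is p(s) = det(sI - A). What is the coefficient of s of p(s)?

For a 2×2 matrix, det(sI - A) = s^2 - (tr A)s + det A.
tr A = 3, det A = 11.
So p(s) = s^2 - 3s + 11.
The coefficient of s is -3.

-3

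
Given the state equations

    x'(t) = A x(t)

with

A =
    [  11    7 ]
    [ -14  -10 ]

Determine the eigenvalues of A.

det(sI - A) = s^2 - (tr A)s + det A, with tr A = 11 + (-10) = 1 and det A = 11·(-10) - 7·(-14) = -110 - (-98) = -12.
So p(s) = det(sI - A) = s^2 - s - 12.
Factor s^2 - s - 12: two numbers with sum 1 and product -12 are 4 and -3, so s^2 - s - 12 = (s - 4)(s + 3).
Hence p(s) = (s - 4) (s + 3), with roots -3, 4.
At least one eigenvalue has non-negative real part, so the system is not asymptotically stable.

-3, 4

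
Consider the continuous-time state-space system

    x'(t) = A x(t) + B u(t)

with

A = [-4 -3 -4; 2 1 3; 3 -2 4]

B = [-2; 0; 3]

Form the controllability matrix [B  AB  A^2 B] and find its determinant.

325

AB = [[-4], [5], [6]]
A^2B = [[-23], [15], [2]]
Controllability matrix C = [B  AB  A^2B] = [[-2, -4, -23], [0, 5, 15], [3, 6, 2]]
Expanding along the first row, det(C) = (-2)·(5·2 - 15·6) - (-4)·(0·2 - 15·3) + (-23)·(0·6 - 5·3) = (-2)·(-80) - (-4)·(-45) + (-23)·(-15) = 325
Since det(C) ≠ 0, rank(C) = 3 and the system is completely controllable.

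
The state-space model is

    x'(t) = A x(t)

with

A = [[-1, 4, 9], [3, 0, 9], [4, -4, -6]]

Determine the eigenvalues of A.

-6, -4, 3

det(sI - A) = s^3 - (tr A)s^2 + (M11 + M22 + M33)s - det A, where Mii is the 2×2 principal minor of A obtained by deleting row i and column i.
tr A = (-1) + 0 + (-6) = -7; M11 = 0·(-6) - 9·(-4) = 0 - (-36) = 36; M22 = (-1)·(-6) - 9·4 = 6 - 36 = -30; M33 = (-1)·0 - 4·3 = 0 - 12 = -12; sum of minors = -6.
det A = (-1)·(0·(-6) - 9·(-4)) - 4·(3·(-6) - 9·4) + 9·(3·(-4) - 0·4) = (-1)·36 - 4·(-54) + 9·(-12) = 72.
So p(s) = det(sI - A) = s^3 + 7s^2 - 6s - 72.
Rational-root test: any integer root divides -72. Testing small divisors, s = 3 works: p(3) = 27 + 63 + (-18) + (-72) = 0, so (s - 3) is a factor.
Dividing, p(s) = (s - 3)(s^2 + 10s + 24).
Factor s^2 + 10s + 24: two numbers with sum -10 and product 24 are -4 and -6, so s^2 + 10s + 24 = (s + 4)(s + 6).
Hence p(s) = (s - 3) (s + 4) (s + 6), with roots -6, -4, 3.
At least one eigenvalue has non-negative real part, so the system is not asymptotically stable.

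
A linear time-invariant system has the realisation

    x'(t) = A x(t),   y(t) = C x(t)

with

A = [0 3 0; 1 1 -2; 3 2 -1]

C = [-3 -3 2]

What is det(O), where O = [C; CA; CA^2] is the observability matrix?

574

CA = [[3, -8, 4]]
CA^2 = [[4, 9, 12]]
Observability matrix O = [C; CA; CA^2] = [[-3, -3, 2], [3, -8, 4], [4, 9, 12]]
Expanding along the first row, det(O) = (-3)·((-8)·12 - 4·9) - (-3)·(3·12 - 4·4) + 2·(3·9 - (-8)·4) = (-3)·(-132) - (-3)·20 + 2·59 = 574
Since det(O) ≠ 0, rank(O) = 3 and the system is completely observable.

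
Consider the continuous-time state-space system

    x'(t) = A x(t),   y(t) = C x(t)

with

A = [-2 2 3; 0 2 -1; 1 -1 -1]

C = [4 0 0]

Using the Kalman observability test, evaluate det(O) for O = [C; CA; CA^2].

CA = [[-8, 8, 12]]
CA^2 = [[28, -12, -44]]
Observability matrix O = [C; CA; CA^2] = [[4, 0, 0], [-8, 8, 12], [28, -12, -44]]
Expanding along the first row, det(O) = 4·(8·(-44) - 12·(-12)) - 0·((-8)·(-44) - 12·28) + 0·((-8)·(-12) - 8·28) = 4·(-208) - 0·16 + 0·(-128) = -832
Since det(O) ≠ 0, rank(O) = 3 and the system is completely observable.

-832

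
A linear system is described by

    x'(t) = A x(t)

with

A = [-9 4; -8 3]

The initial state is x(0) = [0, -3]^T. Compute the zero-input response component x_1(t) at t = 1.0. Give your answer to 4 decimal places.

det(sI - A) = s^2 - (tr A)s + det A, with tr A = (-9) + 3 = -6 and det A = (-9)·3 - 4·(-8) = -27 - (-32) = 5.
So p(s) = det(sI - A) = s^2 + 6s + 5.
Factor s^2 + 6s + 5: two numbers with sum -6 and product 5 are -1 and -5, so s^2 + 6s + 5 = (s + 1)(s + 5).
Hence p(s) = (s + 1) (s + 5), with roots -5, -1.
The eigenvalues -5, -1 are distinct and real, so A is diagonalisable and x(t) = e^{At} x(0) = V diag(e^{λ_i t}) V^{-1} x(0), where the columns of V are the eigenvectors.
λ = -5: A - (-5)I = [[-4, 4], [-8, 8]]. Row 1 gives (-4)·v1 + 4·v2 = 0, so take v_1 = [1, 1]^T.
λ = -1: A - (-1)I = [[-8, 4], [-8, 4]]. Row 1 gives (-8)·v1 + 4·v2 = 0, so take v_2 = [1, 2]^T.
V = [v_1 v_2] = [[1, 1], [1, 2]] has det V = 1, so V^{-1} = adj(V)/det V = [[2, -1], [-1, 1]].
Modal coordinates z(0) = V^{-1} x(0): 2·0 + (-1)·(-3) = 3; (-1)·0 + 1·(-3) = -3; so z(0) = [3, -3]^T.
x_1(t) = Σ_i (v_i)_1 · z_i(0) · e^{λ_i t} (row 1 of V times the modal terms).
x_1(1.0) = 1·3·e^{-5·1.0} + 1·(-3)·e^{-1·1.0} = 3·0.006738 + (-3)·0.367879 = -1.0834.

-1.0834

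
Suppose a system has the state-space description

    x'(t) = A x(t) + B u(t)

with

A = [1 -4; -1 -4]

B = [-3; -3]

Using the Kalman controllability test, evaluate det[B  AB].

AB = [[9], [15]]
Controllability matrix C = [B  AB] = [[-3, 9], [-3, 15]]
det(C) = (-3)·15 - 9·(-3) = -45 - (-27) = -18
Since det(C) ≠ 0, rank(C) = 2 and the system is completely controllable.

-18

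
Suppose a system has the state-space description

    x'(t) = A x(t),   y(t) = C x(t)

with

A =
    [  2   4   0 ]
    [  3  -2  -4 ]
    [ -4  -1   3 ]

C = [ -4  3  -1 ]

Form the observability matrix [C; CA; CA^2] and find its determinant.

-2776

CA = [[5, -21, -15]]
CA^2 = [[7, 77, 39]]
Observability matrix O = [C; CA; CA^2] = [[-4, 3, -1], [5, -21, -15], [7, 77, 39]]
Expanding along the first row, det(O) = (-4)·((-21)·39 - (-15)·77) - 3·(5·39 - (-15)·7) + (-1)·(5·77 - (-21)·7) = (-4)·336 - 3·300 + (-1)·532 = -2776
Since det(O) ≠ 0, rank(O) = 3 and the system is completely observable.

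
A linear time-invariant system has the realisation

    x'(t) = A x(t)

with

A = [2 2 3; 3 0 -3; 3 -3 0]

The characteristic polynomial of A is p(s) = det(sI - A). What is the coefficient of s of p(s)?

-24

Expand det(sI - A) for the 3×3 matrix.
p(s) = s^3 - 2s^2 - 24s + 63.
(Check: constant term = det(-A) = (-1)^3 det A = 63; coefficient of s^2 = -tr A = -2.)
The coefficient of s is -24.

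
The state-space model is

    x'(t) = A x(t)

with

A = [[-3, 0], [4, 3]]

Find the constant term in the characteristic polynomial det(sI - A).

For a 2×2 matrix, det(sI - A) = s^2 - (tr A)s + det A.
tr A = 0, det A = -9.
So p(s) = s^2 - 9.
The constant term is -9.

-9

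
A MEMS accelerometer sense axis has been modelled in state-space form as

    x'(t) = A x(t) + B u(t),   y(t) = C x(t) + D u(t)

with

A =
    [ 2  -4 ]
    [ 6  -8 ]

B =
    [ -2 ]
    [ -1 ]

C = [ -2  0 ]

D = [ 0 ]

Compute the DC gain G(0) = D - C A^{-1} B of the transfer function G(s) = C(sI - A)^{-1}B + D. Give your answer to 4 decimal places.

G(0) = C(-A)^{-1}B + D = -C A^{-1} B + D.
det A = 8, so A^{-1} = (1/8)·adj(A) = [[-1, 1/2], [-3/4, 1/4]]
A^{-1} B = [3/2, 5/4]^T
C A^{-1} B = -3
G(0) = D - C A^{-1} B = 0 - (-3) = 3

3.0000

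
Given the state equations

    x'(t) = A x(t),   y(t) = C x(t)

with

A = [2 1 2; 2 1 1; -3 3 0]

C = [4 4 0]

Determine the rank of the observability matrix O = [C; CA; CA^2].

CA = [[16, 8, 12]]
CA^2 = [[12, 60, 40]]
Observability matrix O = [C; CA; CA^2] = [[4, 4, 0], [16, 8, 12], [12, 60, 40]]
det(O) = 4·(8·40 - 12·60) - 4·(16·40 - 12·12) + 0·(16·60 - 8·12) = 4·(-400) - 4·496 + 0·864 = -3584 ≠ 0, so rank(O) = 3.
rank(O) = 3 = n, so the pair (A, C) is completely observable.

3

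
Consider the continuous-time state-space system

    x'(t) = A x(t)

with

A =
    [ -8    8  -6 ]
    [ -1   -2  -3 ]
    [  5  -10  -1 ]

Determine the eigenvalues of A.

-6, -4, -1

det(sI - A) = s^3 - (tr A)s^2 + (M11 + M22 + M33)s - det A, where Mii is the 2×2 principal minor of A obtained by deleting row i and column i.
tr A = (-8) + (-2) + (-1) = -11; M11 = (-2)·(-1) - (-3)·(-10) = 2 - 30 = -28; M22 = (-8)·(-1) - (-6)·5 = 8 - (-30) = 38; M33 = (-8)·(-2) - 8·(-1) = 16 - (-8) = 24; sum of minors = 34.
det A = (-8)·((-2)·(-1) - (-3)·(-10)) - 8·((-1)·(-1) - (-3)·5) + (-6)·((-1)·(-10) - (-2)·5) = (-8)·(-28) - 8·16 + (-6)·20 = -24.
So p(s) = det(sI - A) = s^3 + 11s^2 + 34s + 24.
Rational-root test: any integer root divides 24. Testing small divisors, s = -1 works: p(-1) = -1 + 11 + (-34) + 24 = 0, so (s + 1) is a factor.
Dividing, p(s) = (s + 1)(s^2 + 10s + 24).
Factor s^2 + 10s + 24: two numbers with sum -10 and product 24 are -4 and -6, so s^2 + 10s + 24 = (s + 4)(s + 6).
Hence p(s) = (s + 1) (s + 4) (s + 6), with roots -6, -4, -1.
All eigenvalues have negative real part, so the system is asymptotically stable.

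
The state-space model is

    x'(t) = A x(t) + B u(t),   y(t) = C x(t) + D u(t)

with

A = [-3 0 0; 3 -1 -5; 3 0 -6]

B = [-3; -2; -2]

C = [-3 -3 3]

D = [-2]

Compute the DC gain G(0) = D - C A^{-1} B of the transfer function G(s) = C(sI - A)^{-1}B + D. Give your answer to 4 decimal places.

G(0) = C(-A)^{-1}B + D = -C A^{-1} B + D.
det A = -18, so A^{-1} = (1/-18)·adj(A) = [[-1/3, 0, 0], [-1/6, -1, 5/6], [-1/6, 0, -1/6]]
A^{-1} B = [1, 5/6, 5/6]^T
C A^{-1} B = -3
G(0) = D - C A^{-1} B = -2 - (-3) = 1

1.0000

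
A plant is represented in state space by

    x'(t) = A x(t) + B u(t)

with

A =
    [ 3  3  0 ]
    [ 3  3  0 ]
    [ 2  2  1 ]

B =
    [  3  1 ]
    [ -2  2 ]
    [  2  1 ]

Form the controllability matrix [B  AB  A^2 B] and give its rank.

3

AB = [[3, 9], [3, 9], [4, 7]]
A^2B = [[18, 54], [18, 54], [16, 43]]
Controllability matrix C = [B  AB  A^2B] = [[3, 1, 3, 9, 18, 54], [-2, 2, 3, 9, 18, 54], [2, 1, 4, 7, 16, 43]]
Take the 3×3 submatrix of C formed by columns 1, 2, 3: [[3, 1, 3], [-2, 2, 3], [2, 1, 4]]. Its determinant is 3·(2·4 - 3·1) - 1·((-2)·4 - 3·2) + 3·((-2)·1 - 2·2) = 3·5 - 1·(-14) + 3·(-6) = 11 ≠ 0.
So rank(C) ≥ 3; since C has 3 rows, rank(C) = 3.
rank(C) = 3 = n, so the pair (A, B) is completely controllable.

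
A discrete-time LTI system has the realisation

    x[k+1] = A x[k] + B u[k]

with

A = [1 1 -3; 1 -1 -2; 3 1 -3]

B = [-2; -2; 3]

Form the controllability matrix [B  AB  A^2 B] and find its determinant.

AB = [[-13], [-6], [-17]]
A^2B = [[32], [27], [6]]
Controllability matrix C = [B  AB  A^2B] = [[-2, -13, 32], [-2, -6, 27], [3, -17, 6]]
Expanding along the first row, det(C) = (-2)·((-6)·6 - 27·(-17)) - (-13)·((-2)·6 - 27·3) + 32·((-2)·(-17) - (-6)·3) = (-2)·423 - (-13)·(-93) + 32·52 = -391
Since det(C) ≠ 0, rank(C) = 3 and the system is completely controllable.

-391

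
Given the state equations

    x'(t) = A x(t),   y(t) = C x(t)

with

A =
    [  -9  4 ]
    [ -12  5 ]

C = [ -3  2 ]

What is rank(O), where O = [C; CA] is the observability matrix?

CA = [[3, -2]]
Observability matrix O = [C; CA] = [[-3, 2], [3, -2]]
Every row of O is a scalar multiple of row 1 = [-3, 2] (multipliers 1, -1), so the rows span a one-dimensional space.
O ≠ 0, hence rank(O) = 1.
rank(O) = 1 < n = 2, so the pair (A, C) is not completely observable.

1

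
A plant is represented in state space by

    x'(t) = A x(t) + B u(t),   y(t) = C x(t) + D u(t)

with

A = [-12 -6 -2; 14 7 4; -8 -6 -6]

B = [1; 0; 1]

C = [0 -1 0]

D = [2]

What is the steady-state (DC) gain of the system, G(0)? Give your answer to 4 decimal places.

0.2000

G(0) = C(-A)^{-1}B + D = -C A^{-1} B + D.
det A = -40, so A^{-1} = (1/-40)·adj(A) = [[9/20, 3/5, 1/4], [-13/10, -7/5, -1/2], [7/10, 3/5, 0]]
A^{-1} B = [7/10, -9/5, 7/10]^T
C A^{-1} B = 9/5
G(0) = D - C A^{-1} B = 2 - (9/5) = 1/5 ≈ 0.2000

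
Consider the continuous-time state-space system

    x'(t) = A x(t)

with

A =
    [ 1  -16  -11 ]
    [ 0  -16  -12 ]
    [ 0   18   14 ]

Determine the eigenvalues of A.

det(sI - A) = s^3 - (tr A)s^2 + (M11 + M22 + M33)s - det A, where Mii is the 2×2 principal minor of A obtained by deleting row i and column i.
tr A = 1 + (-16) + 14 = -1; M11 = (-16)·14 - (-12)·18 = -224 - (-216) = -8; M22 = 1·14 - (-11)·0 = 14 - 0 = 14; M33 = 1·(-16) - (-16)·0 = -16 - 0 = -16; sum of minors = -10.
det A = 1·((-16)·14 - (-12)·18) - (-16)·(0·14 - (-12)·0) + (-11)·(0·18 - (-16)·0) = 1·(-8) - (-16)·0 + (-11)·0 = -8.
So p(s) = det(sI - A) = s^3 + s^2 - 10s + 8.
Rational-root test: any integer root divides 8. Testing small divisors, s = 1 works: p(1) = 1 + 1 + (-10) + 8 = 0, so (s - 1) is a factor.
Dividing, p(s) = (s - 1)(s^2 + 2s - 8).
Factor s^2 + 2s - 8: two numbers with sum -2 and product -8 are 2 and -4, so s^2 + 2s - 8 = (s - 2)(s + 4).
Hence p(s) = (s - 2) (s - 1) (s + 4), with roots -4, 1, 2.
At least one eigenvalue has non-negative real part, so the system is not asymptotically stable.

-4, 1, 2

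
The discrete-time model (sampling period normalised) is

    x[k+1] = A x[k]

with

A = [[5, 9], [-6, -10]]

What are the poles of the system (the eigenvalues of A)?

-4, -1

det(zI - A) = z^2 - (tr A)z + det A, with tr A = 5 + (-10) = -5 and det A = 5·(-10) - 9·(-6) = -50 - (-54) = 4.
So p(z) = det(zI - A) = z^2 + 5z + 4.
Factor z^2 + 5z + 4: two numbers with sum -5 and product 4 are -1 and -4, so z^2 + 5z + 4 = (z + 1)(z + 4).
Hence p(z) = (z + 1) (z + 4), with roots -4, -1.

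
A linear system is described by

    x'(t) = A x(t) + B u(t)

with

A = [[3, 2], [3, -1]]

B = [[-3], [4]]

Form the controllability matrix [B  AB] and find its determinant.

AB = [[-1], [-13]]
Controllability matrix C = [B  AB] = [[-3, -1], [4, -13]]
det(C) = (-3)·(-13) - (-1)·4 = 39 - (-4) = 43
Since det(C) ≠ 0, rank(C) = 2 and the system is completely controllable.

43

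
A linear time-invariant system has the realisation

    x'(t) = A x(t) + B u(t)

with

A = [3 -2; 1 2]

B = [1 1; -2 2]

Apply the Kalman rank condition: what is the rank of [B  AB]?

AB = [[7, -1], [-3, 5]]
Controllability matrix C = [B  AB] = [[1, 1, 7, -1], [-2, 2, -3, 5]]
Take the 2×2 submatrix of C formed by columns 1, 2: [[1, 1], [-2, 2]]. Its determinant is 1·2 - 1·(-2) = 2 - (-2) = 4 ≠ 0.
So rank(C) ≥ 2; since C has 2 rows, rank(C) = 2.
rank(C) = 2 = n, so the pair (A, B) is completely controllable.

2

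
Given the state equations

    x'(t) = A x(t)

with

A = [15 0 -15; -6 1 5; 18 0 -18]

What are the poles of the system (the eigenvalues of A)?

-3, 0, 1

det(sI - A) = s^3 - (tr A)s^2 + (M11 + M22 + M33)s - det A, where Mii is the 2×2 principal minor of A obtained by deleting row i and column i.
tr A = 15 + 1 + (-18) = -2; M11 = 1·(-18) - 5·0 = -18 - 0 = -18; M22 = 15·(-18) - (-15)·18 = -270 - (-270) = 0; M33 = 15·1 - 0·(-6) = 15 - 0 = 15; sum of minors = -3.
det A = 15·(1·(-18) - 5·0) - 0·((-6)·(-18) - 5·18) + (-15)·((-6)·0 - 1·18) = 15·(-18) - 0·18 + (-15)·(-18) = 0.
So p(s) = det(sI - A) = s^3 + 2s^2 - 3s.
The constant term is 0, so p(s) = s(s^2 + 2s - 3).
Factor s^2 + 2s - 3: two numbers with sum -2 and product -3 are 1 and -3, so s^2 + 2s - 3 = (s - 1)(s + 3).
Hence p(s) = s (s - 1) (s + 3), with roots -3, 0, 1.
At least one eigenvalue has non-negative real part, so the system is not asymptotically stable.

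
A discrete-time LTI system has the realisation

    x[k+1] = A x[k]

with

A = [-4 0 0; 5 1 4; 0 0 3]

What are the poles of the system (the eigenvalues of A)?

det(zI - A) = z^3 - (tr A)z^2 + (M11 + M22 + M33)z - det A, where Mii is the 2×2 principal minor of A obtained by deleting row i and column i.
tr A = (-4) + 1 + 3 = 0; M11 = 1·3 - 4·0 = 3 - 0 = 3; M22 = (-4)·3 - 0·0 = -12 - 0 = -12; M33 = (-4)·1 - 0·5 = -4 - 0 = -4; sum of minors = -13.
det A = (-4)·(1·3 - 4·0) - 0·(5·3 - 4·0) + 0·(5·0 - 1·0) = (-4)·3 - 0·15 + 0·0 = -12.
So p(z) = det(zI - A) = z^3 - 13z + 12.
Rational-root test: any integer root divides 12. Testing small divisors, z = 1 works: p(1) = 1 + 0 + (-13) + 12 = 0, so (z - 1) is a factor.
Dividing, p(z) = (z - 1)(z^2 + z - 12).
Factor z^2 + z - 12: two numbers with sum -1 and product -12 are 3 and -4, so z^2 + z - 12 = (z - 3)(z + 4).
Hence p(z) = (z - 3) (z - 1) (z + 4), with roots -4, 1, 3.

-4, 1, 3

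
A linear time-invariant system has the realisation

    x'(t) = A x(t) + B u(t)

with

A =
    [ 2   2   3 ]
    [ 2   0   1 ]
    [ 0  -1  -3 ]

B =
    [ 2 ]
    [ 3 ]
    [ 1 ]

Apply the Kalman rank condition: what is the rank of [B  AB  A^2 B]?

AB = [[13], [5], [-6]]
A^2B = [[18], [20], [13]]
Controllability matrix C = [B  AB  A^2B] = [[2, 13, 18], [3, 5, 20], [1, -6, 13]]
det(C) = 2·(5·13 - 20·(-6)) - 13·(3·13 - 20·1) + 18·(3·(-6) - 5·1) = 2·185 - 13·19 + 18·(-23) = -291 ≠ 0, so rank(C) = 3.
rank(C) = 3 = n, so the pair (A, B) is completely controllable.

3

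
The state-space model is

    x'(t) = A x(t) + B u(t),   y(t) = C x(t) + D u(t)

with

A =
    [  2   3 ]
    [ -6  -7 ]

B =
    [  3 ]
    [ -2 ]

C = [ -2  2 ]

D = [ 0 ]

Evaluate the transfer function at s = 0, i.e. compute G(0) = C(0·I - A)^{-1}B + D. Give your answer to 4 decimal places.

-14.5000

G(0) = C(-A)^{-1}B + D = -C A^{-1} B + D.
det A = 4, so A^{-1} = (1/4)·adj(A) = [[-7/4, -3/4], [3/2, 1/2]]
A^{-1} B = [-15/4, 7/2]^T
C A^{-1} B = 29/2
G(0) = D - C A^{-1} B = 0 - (29/2) = -29/2 ≈ -14.5000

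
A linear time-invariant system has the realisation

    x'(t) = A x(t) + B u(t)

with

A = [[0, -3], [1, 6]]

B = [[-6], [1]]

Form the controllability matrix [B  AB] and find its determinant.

AB = [[-3], [0]]
Controllability matrix C = [B  AB] = [[-6, -3], [1, 0]]
det(C) = (-6)·0 - (-3)·1 = 0 - (-3) = 3
Since det(C) ≠ 0, rank(C) = 2 and the system is completely controllable.

3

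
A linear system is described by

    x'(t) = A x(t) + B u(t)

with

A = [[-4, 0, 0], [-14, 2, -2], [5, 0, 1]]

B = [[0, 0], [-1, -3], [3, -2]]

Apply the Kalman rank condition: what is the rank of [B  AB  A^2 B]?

AB = [[0, 0], [-8, -2], [3, -2]]
A^2B = [[0, 0], [-22, 0], [3, -2]]
Controllability matrix C = [B  AB  A^2B] = [[0, 0, 0, 0, 0, 0], [-1, -3, -8, -2, -22, 0], [3, -2, 3, -2, 3, -2]]
Row 1 of C is identically zero, so rank(C) ≤ 2.
The 2×2 minor from rows 2, 3, columns 1, 2 is (-1)·(-2) - (-3)·3 = 2 - (-9) = 11 ≠ 0, so rank(C) = 2.
rank(C) = 2 < n = 3, so the pair (A, B) is not completely controllable.

2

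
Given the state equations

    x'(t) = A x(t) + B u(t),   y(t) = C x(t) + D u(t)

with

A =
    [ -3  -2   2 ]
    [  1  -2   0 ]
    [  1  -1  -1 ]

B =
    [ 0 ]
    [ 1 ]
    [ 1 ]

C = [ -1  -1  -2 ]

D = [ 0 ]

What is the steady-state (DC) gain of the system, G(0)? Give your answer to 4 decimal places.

-1.5000

G(0) = C(-A)^{-1}B + D = -C A^{-1} B + D.
det A = -6, so A^{-1} = (1/-6)·adj(A) = [[-1/3, 2/3, -2/3], [-1/6, -1/6, -1/3], [-1/6, 5/6, -4/3]]
A^{-1} B = [0, -1/2, -1/2]^T
C A^{-1} B = 3/2
G(0) = D - C A^{-1} B = 0 - (3/2) = -3/2 ≈ -1.5000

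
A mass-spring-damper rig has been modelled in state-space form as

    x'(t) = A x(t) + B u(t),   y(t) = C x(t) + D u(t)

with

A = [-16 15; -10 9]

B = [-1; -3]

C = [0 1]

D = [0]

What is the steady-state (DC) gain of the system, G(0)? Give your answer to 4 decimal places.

G(0) = C(-A)^{-1}B + D = -C A^{-1} B + D.
det A = 6, so A^{-1} = (1/6)·adj(A) = [[3/2, -5/2], [5/3, -8/3]]
A^{-1} B = [6, 19/3]^T
C A^{-1} B = 19/3
G(0) = D - C A^{-1} B = 0 - (19/3) = -19/3 ≈ -6.3333

-6.3333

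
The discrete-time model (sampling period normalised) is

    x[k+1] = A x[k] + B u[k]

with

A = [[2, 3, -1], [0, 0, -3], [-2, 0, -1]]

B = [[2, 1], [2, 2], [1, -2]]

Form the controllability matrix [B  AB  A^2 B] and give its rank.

AB = [[9, 10], [-3, 6], [-5, 0]]
A^2B = [[14, 38], [15, 0], [-13, -20]]
Controllability matrix C = [B  AB  A^2B] = [[2, 1, 9, 10, 14, 38], [2, 2, -3, 6, 15, 0], [1, -2, -5, 0, -13, -20]]
Take the 3×3 submatrix of C formed by columns 1, 2, 3: [[2, 1, 9], [2, 2, -3], [1, -2, -5]]. Its determinant is 2·(2·(-5) - (-3)·(-2)) - 1·(2·(-5) - (-3)·1) + 9·(2·(-2) - 2·1) = 2·(-16) - 1·(-7) + 9·(-6) = -79 ≠ 0.
So rank(C) ≥ 3; since C has 3 rows, rank(C) = 3.
rank(C) = 3 = n, so the pair (A, B) is completely controllable.

3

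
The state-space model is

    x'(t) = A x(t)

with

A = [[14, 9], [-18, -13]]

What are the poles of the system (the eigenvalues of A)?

-4, 5

det(sI - A) = s^2 - (tr A)s + det A, with tr A = 14 + (-13) = 1 and det A = 14·(-13) - 9·(-18) = -182 - (-162) = -20.
So p(s) = det(sI - A) = s^2 - s - 20.
Factor s^2 - s - 20: two numbers with sum 1 and product -20 are 5 and -4, so s^2 - s - 20 = (s - 5)(s + 4).
Hence p(s) = (s - 5) (s + 4), with roots -4, 5.
At least one eigenvalue has non-negative real part, so the system is not asymptotically stable.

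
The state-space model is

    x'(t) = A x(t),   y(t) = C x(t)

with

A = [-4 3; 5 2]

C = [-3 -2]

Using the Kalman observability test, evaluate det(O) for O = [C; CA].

CA = [[2, -13]]
Observability matrix O = [C; CA] = [[-3, -2], [2, -13]]
det(O) = (-3)·(-13) - (-2)·2 = 39 - (-4) = 43
Since det(O) ≠ 0, rank(O) = 2 and the system is completely observable.

43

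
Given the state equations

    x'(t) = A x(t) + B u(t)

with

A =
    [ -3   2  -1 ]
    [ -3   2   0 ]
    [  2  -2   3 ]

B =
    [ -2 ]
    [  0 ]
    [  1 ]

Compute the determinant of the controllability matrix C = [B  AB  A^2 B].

AB = [[5], [6], [-1]]
A^2B = [[-2], [-3], [-5]]
Controllability matrix C = [B  AB  A^2B] = [[-2, 5, -2], [0, 6, -3], [1, -1, -5]]
Expanding along the first row, det(C) = (-2)·(6·(-5) - (-3)·(-1)) - 5·(0·(-5) - (-3)·1) + (-2)·(0·(-1) - 6·1) = (-2)·(-33) - 5·3 + (-2)·(-6) = 63
Since det(C) ≠ 0, rank(C) = 3 and the system is completely controllable.

63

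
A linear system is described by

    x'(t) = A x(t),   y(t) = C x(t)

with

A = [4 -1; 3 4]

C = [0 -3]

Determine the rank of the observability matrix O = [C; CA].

2

CA = [[-9, -12]]
Observability matrix O = [C; CA] = [[0, -3], [-9, -12]]
det(O) = 0·(-12) - (-3)·(-9) = 0 - 27 = -27 ≠ 0, so rank(O) = 2.
rank(O) = 2 = n, so the pair (A, C) is completely observable.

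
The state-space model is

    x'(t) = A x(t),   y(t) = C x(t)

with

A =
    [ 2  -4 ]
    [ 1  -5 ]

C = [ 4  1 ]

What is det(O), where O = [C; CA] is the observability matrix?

-93

CA = [[9, -21]]
Observability matrix O = [C; CA] = [[4, 1], [9, -21]]
det(O) = 4·(-21) - 1·9 = -84 - 9 = -93
Since det(O) ≠ 0, rank(O) = 2 and the system is completely observable.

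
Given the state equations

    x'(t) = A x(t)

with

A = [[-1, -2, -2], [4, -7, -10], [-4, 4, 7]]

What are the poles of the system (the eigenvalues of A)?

-3, -1, 3

det(sI - A) = s^3 - (tr A)s^2 + (M11 + M22 + M33)s - det A, where Mii is the 2×2 principal minor of A obtained by deleting row i and column i.
tr A = (-1) + (-7) + 7 = -1; M11 = (-7)·7 - (-10)·4 = -49 - (-40) = -9; M22 = (-1)·7 - (-2)·(-4) = -7 - 8 = -15; M33 = (-1)·(-7) - (-2)·4 = 7 - (-8) = 15; sum of minors = -9.
det A = (-1)·((-7)·7 - (-10)·4) - (-2)·(4·7 - (-10)·(-4)) + (-2)·(4·4 - (-7)·(-4)) = (-1)·(-9) - (-2)·(-12) + (-2)·(-12) = 9.
So p(s) = det(sI - A) = s^3 + s^2 - 9s - 9.
Rational-root test: any integer root divides -9. Testing small divisors, s = -1 works: p(-1) = -1 + 1 + 9 + (-9) = 0, so (s + 1) is a factor.
Dividing, p(s) = (s + 1)(s^2 - 9).
Factor s^2 - 9: two numbers with sum 0 and product -9 are 3 and -3, so s^2 - 9 = (s - 3)(s + 3).
Hence p(s) = (s - 3) (s + 1) (s + 3), with roots -3, -1, 3.
At least one eigenvalue has non-negative real part, so the system is not asymptotically stable.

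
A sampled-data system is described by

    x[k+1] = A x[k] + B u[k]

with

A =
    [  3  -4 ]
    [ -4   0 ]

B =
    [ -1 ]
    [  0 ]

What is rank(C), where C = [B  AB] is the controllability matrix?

2

AB = [[-3], [4]]
Controllability matrix C = [B  AB] = [[-1, -3], [0, 4]]
det(C) = (-1)·4 - (-3)·0 = -4 - 0 = -4 ≠ 0, so rank(C) = 2.
rank(C) = 2 = n, so the pair (A, B) is completely controllable.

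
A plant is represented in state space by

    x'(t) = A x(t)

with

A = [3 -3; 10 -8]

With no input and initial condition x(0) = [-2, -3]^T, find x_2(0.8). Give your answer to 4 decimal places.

det(sI - A) = s^2 - (tr A)s + det A, with tr A = 3 + (-8) = -5 and det A = 3·(-8) - (-3)·10 = -24 - (-30) = 6.
So p(s) = det(sI - A) = s^2 + 5s + 6.
Factor s^2 + 5s + 6: two numbers with sum -5 and product 6 are -2 and -3, so s^2 + 5s + 6 = (s + 2)(s + 3).
Hence p(s) = (s + 2) (s + 3), with roots -3, -2.
The eigenvalues -3, -2 are distinct and real, so A is diagonalisable and x(t) = e^{At} x(0) = V diag(e^{λ_i t}) V^{-1} x(0), where the columns of V are the eigenvectors.
λ = -3: A - (-3)I = [[6, -3], [10, -5]]. Row 1 gives 6·v1 + (-3)·v2 = 0, so take v_1 = [-1, -2]^T.
λ = -2: A - (-2)I = [[5, -3], [10, -6]]. Row 1 gives 5·v1 + (-3)·v2 = 0, so take v_2 = [3, 5]^T.
V = [v_1 v_2] = [[-1, 3], [-2, 5]] has det V = 1, so V^{-1} = adj(V)/det V = [[5, -3], [2, -1]].
Modal coordinates z(0) = V^{-1} x(0): 5·(-2) + (-3)·(-3) = -1; 2·(-2) + (-1)·(-3) = -1; so z(0) = [-1, -1]^T.
x_2(t) = Σ_i (v_i)_2 · z_i(0) · e^{λ_i t} (row 2 of V times the modal terms).
x_2(0.8) = (-2)·(-1)·e^{-3·0.8} + 5·(-1)·e^{-2·0.8} = 2·0.090718 + (-5)·0.201897 = -0.8280.

-0.8280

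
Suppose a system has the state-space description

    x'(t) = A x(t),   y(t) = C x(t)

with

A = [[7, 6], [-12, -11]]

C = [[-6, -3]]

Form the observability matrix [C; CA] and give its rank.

CA = [[-6, -3]]
Observability matrix O = [C; CA] = [[-6, -3], [-6, -3]]
Every row of O is a scalar multiple of row 1 = [-6, -3] (multipliers 1, 1), so the rows span a one-dimensional space.
O ≠ 0, hence rank(O) = 1.
rank(O) = 1 < n = 2, so the pair (A, C) is not completely observable.

1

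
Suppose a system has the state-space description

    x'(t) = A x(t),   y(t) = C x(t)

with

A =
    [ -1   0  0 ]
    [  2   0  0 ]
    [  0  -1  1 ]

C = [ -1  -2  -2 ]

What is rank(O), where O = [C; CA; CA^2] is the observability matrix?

CA = [[-3, 2, -2]]
CA^2 = [[7, 2, -2]]
Observability matrix O = [C; CA; CA^2] = [[-1, -2, -2], [-3, 2, -2], [7, 2, -2]]
det(O) = (-1)·(2·(-2) - (-2)·2) - (-2)·((-3)·(-2) - (-2)·7) + (-2)·((-3)·2 - 2·7) = (-1)·0 - (-2)·20 + (-2)·(-20) = 80 ≠ 0, so rank(O) = 3.
rank(O) = 3 = n, so the pair (A, C) is completely observable.

3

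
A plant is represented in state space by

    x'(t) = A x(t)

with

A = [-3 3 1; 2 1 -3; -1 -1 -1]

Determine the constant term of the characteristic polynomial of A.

Expand det(sI - A) for the 3×3 matrix.
p(s) = s^3 + 3s^2 - 9s - 26.
(Check: constant term = det(-A) = (-1)^3 det A = -26; coefficient of s^2 = -tr A = 3.)
The constant term is -26.

-26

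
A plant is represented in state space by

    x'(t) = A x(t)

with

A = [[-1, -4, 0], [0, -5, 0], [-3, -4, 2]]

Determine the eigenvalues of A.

det(sI - A) = s^3 - (tr A)s^2 + (M11 + M22 + M33)s - det A, where Mii is the 2×2 principal minor of A obtained by deleting row i and column i.
tr A = (-1) + (-5) + 2 = -4; M11 = (-5)·2 - 0·(-4) = -10 - 0 = -10; M22 = (-1)·2 - 0·(-3) = -2 - 0 = -2; M33 = (-1)·(-5) - (-4)·0 = 5 - 0 = 5; sum of minors = -7.
det A = (-1)·((-5)·2 - 0·(-4)) - (-4)·(0·2 - 0·(-3)) + 0·(0·(-4) - (-5)·(-3)) = (-1)·(-10) - (-4)·0 + 0·(-15) = 10.
So p(s) = det(sI - A) = s^3 + 4s^2 - 7s - 10.
Rational-root test: any integer root divides -10. Testing small divisors, s = -1 works: p(-1) = -1 + 4 + 7 + (-10) = 0, so (s + 1) is a factor.
Dividing, p(s) = (s + 1)(s^2 + 3s - 10).
Factor s^2 + 3s - 10: two numbers with sum -3 and product -10 are 2 and -5, so s^2 + 3s - 10 = (s - 2)(s + 5).
Hence p(s) = (s - 2) (s + 1) (s + 5), with roots -5, -1, 2.
At least one eigenvalue has non-negative real part, so the system is not asymptotically stable.

-5, -1, 2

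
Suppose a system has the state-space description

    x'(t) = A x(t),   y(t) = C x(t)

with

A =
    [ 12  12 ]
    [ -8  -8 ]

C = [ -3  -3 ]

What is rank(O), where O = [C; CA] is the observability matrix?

1

CA = [[-12, -12]]
Observability matrix O = [C; CA] = [[-3, -3], [-12, -12]]
Every row of O is a scalar multiple of row 1 = [-3, -3] (multipliers 1, 4), so the rows span a one-dimensional space.
O ≠ 0, hence rank(O) = 1.
rank(O) = 1 < n = 2, so the pair (A, C) is not completely observable.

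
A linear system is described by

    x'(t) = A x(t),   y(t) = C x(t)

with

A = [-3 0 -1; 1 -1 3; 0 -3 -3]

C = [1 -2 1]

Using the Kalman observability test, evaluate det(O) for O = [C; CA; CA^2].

97

CA = [[-5, -1, -10]]
CA^2 = [[14, 31, 32]]
Observability matrix O = [C; CA; CA^2] = [[1, -2, 1], [-5, -1, -10], [14, 31, 32]]
Expanding along the first row, det(O) = 1·((-1)·32 - (-10)·31) - (-2)·((-5)·32 - (-10)·14) + 1·((-5)·31 - (-1)·14) = 1·278 - (-2)·(-20) + 1·(-141) = 97
Since det(O) ≠ 0, rank(O) = 3 and the system is completely observable.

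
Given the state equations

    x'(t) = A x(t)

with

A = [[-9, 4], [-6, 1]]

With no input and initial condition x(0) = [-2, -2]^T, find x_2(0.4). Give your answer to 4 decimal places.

det(sI - A) = s^2 - (tr A)s + det A, with tr A = (-9) + 1 = -8 and det A = (-9)·1 - 4·(-6) = -9 - (-24) = 15.
So p(s) = det(sI - A) = s^2 + 8s + 15.
Factor s^2 + 8s + 15: two numbers with sum -8 and product 15 are -3 and -5, so s^2 + 8s + 15 = (s + 3)(s + 5).
Hence p(s) = (s + 3) (s + 5), with roots -5, -3.
The eigenvalues -5, -3 are distinct and real, so A is diagonalisable and x(t) = e^{At} x(0) = V diag(e^{λ_i t}) V^{-1} x(0), where the columns of V are the eigenvectors.
λ = -5: A - (-5)I = [[-4, 4], [-6, 6]]. Row 1 gives (-4)·v1 + 4·v2 = 0, so take v_1 = [-1, -1]^T.
λ = -3: A - (-3)I = [[-6, 4], [-6, 4]]. Row 1 gives (-6)·v1 + 4·v2 = 0, so take v_2 = [2, 3]^T.
V = [v_1 v_2] = [[-1, 2], [-1, 3]] has det V = -1, so V^{-1} = adj(V)/det V = [[-3, 2], [-1, 1]].
Modal coordinates z(0) = V^{-1} x(0): (-3)·(-2) + 2·(-2) = 2; (-1)·(-2) + 1·(-2) = 0; so z(0) = [2, 0]^T.
x_2(t) = Σ_i (v_i)_2 · z_i(0) · e^{λ_i t} (row 2 of V times the modal terms).
x_2(0.4) = (-1)·2·e^{-5·0.4} + 3·0·e^{-3·0.4} = (-2)·0.135335 + 0·0.301194 = -0.2707.

-0.2707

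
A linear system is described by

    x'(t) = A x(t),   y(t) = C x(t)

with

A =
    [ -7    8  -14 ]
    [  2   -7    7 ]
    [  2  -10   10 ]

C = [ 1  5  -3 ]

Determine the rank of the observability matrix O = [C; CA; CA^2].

2

CA = [[-3, 3, -9]]
CA^2 = [[9, 45, -27]]
Observability matrix O = [C; CA; CA^2] = [[1, 5, -3], [-3, 3, -9], [9, 45, -27]]
The columns c1, c2, c3 of O are linearly dependent: -2·c1 + c2 + c3 = 0 (check each entry), so rank(O) ≤ 2.
The 2×2 minor from rows 1, 2, columns 1, 2 is 1·3 - 5·(-3) = 3 - (-15) = 18 ≠ 0, so rank(O) = 2.
rank(O) = 2 < n = 3, so the pair (A, C) is not completely observable.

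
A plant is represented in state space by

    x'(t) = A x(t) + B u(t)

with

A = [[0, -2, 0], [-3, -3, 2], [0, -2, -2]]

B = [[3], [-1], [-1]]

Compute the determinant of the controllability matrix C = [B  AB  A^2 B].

AB = [[2], [-8], [4]]
A^2B = [[16], [26], [8]]
Controllability matrix C = [B  AB  A^2B] = [[3, 2, 16], [-1, -8, 26], [-1, 4, 8]]
Expanding along the first row, det(C) = 3·((-8)·8 - 26·4) - 2·((-1)·8 - 26·(-1)) + 16·((-1)·4 - (-8)·(-1)) = 3·(-168) - 2·18 + 16·(-12) = -732
Since det(C) ≠ 0, rank(C) = 3 and the system is completely controllable.

-732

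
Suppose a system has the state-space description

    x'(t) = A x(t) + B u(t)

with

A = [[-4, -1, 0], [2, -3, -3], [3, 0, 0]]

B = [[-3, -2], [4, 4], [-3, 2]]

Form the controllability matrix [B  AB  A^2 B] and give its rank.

AB = [[8, 4], [-9, -22], [-9, -6]]
A^2B = [[-23, 6], [70, 92], [24, 12]]
Controllability matrix C = [B  AB  A^2B] = [[-3, -2, 8, 4, -23, 6], [4, 4, -9, -22, 70, 92], [-3, 2, -9, -6, 24, 12]]
Take the 3×3 submatrix of C formed by columns 1, 2, 3: [[-3, -2, 8], [4, 4, -9], [-3, 2, -9]]. Its determinant is (-3)·(4·(-9) - (-9)·2) - (-2)·(4·(-9) - (-9)·(-3)) + 8·(4·2 - 4·(-3)) = (-3)·(-18) - (-2)·(-63) + 8·20 = 88 ≠ 0.
So rank(C) ≥ 3; since C has 3 rows, rank(C) = 3.
rank(C) = 3 = n, so the pair (A, B) is completely controllable.

3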